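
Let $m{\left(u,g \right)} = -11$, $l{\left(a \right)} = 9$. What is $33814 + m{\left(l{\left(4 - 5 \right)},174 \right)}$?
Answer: $33803$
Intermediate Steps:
$33814 + m{\left(l{\left(4 - 5 \right)},174 \right)} = 33814 - 11 = 33803$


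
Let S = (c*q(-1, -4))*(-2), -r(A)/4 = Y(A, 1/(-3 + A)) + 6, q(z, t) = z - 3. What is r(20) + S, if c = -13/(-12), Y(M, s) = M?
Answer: -286/3 ≈ -95.333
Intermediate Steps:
q(z, t) = -3 + z
r(A) = -24 - 4*A (r(A) = -4*(A + 6) = -4*(6 + A) = -24 - 4*A)
c = 13/12 (c = -13*(-1/12) = 13/12 ≈ 1.0833)
S = 26/3 (S = (13*(-3 - 1)/12)*(-2) = ((13/12)*(-4))*(-2) = -13/3*(-2) = 26/3 ≈ 8.6667)
r(20) + S = (-24 - 4*20) + 26/3 = (-24 - 80) + 26/3 = -104 + 26/3 = -286/3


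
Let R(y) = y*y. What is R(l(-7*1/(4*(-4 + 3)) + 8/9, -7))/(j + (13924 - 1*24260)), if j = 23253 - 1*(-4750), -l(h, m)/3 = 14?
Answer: 196/1963 ≈ 0.099847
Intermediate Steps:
l(h, m) = -42 (l(h, m) = -3*14 = -42)
R(y) = y²
j = 28003 (j = 23253 + 4750 = 28003)
R(l(-7*1/(4*(-4 + 3)) + 8/9, -7))/(j + (13924 - 1*24260)) = (-42)²/(28003 + (13924 - 1*24260)) = 1764/(28003 + (13924 - 24260)) = 1764/(28003 - 10336) = 1764/17667 = 1764*(1/17667) = 196/1963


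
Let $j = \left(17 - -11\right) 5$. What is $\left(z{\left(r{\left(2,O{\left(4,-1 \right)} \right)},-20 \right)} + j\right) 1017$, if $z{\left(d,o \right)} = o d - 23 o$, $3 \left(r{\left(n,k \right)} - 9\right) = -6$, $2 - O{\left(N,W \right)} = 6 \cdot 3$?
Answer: $467820$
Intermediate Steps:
$O{\left(N,W \right)} = -16$ ($O{\left(N,W \right)} = 2 - 6 \cdot 3 = 2 - 18 = -16$)
$r{\left(n,k \right)} = 7$ ($r{\left(n,k \right)} = 9 + \frac{1}{3} \left(-6\right) = 9 - 2 = 7$)
$j = 140$ ($j = \left(17 + 11\right) 5 = 28 \cdot 5 = 140$)
$z{\left(d,o \right)} = - 23 o + d o$ ($z{\left(d,o \right)} = d o - 23 o = - 23 o + d o$)
$\left(z{\left(r{\left(2,O{\left(4,-1 \right)} \right)},-20 \right)} + j\right) 1017 = \left(- 20 \left(-23 + 7\right) + 140\right) 1017 = \left(\left(-20\right) \left(-16\right) + 140\right) 1017 = \left(320 + 140\right) 1017 = 460 \cdot 1017 = 467820$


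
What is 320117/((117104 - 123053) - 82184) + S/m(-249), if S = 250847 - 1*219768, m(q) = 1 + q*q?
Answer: -17108808727/5464422266 ≈ -3.1309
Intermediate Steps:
m(q) = 1 + q**2
S = 31079 (S = 250847 - 219768 = 31079)
320117/((117104 - 123053) - 82184) + S/m(-249) = 320117/((117104 - 123053) - 82184) + 31079/(1 + (-249)**2) = 320117/(-5949 - 82184) + 31079/(1 + 62001) = 320117/(-88133) + 31079/62002 = 320117*(-1/88133) + 31079*(1/62002) = -320117/88133 + 31079/62002 = -17108808727/5464422266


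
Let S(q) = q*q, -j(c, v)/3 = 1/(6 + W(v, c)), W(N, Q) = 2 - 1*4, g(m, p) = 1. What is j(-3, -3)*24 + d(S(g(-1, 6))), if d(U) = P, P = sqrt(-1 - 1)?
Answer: -18 + I*sqrt(2) ≈ -18.0 + 1.4142*I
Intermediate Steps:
W(N, Q) = -2 (W(N, Q) = 2 - 4 = -2)
j(c, v) = -3/4 (j(c, v) = -3/(6 - 2) = -3/4)
S(q) = q**2
P = I*sqrt(2) (P = sqrt(-2) = I*sqrt(2) ≈ 1.4142*I)
d(U) = I*sqrt(2)
j(-3, -3)*24 + d(S(g(-1, 6))) = -3/4*24 + I*sqrt(2) = -18 + I*sqrt(2)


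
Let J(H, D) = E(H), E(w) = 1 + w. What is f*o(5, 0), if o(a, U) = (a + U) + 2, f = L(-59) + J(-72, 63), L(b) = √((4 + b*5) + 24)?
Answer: -497 + 7*I*√267 ≈ -497.0 + 114.38*I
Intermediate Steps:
J(H, D) = 1 + H
L(b) = √(28 + 5*b) (L(b) = √((4 + 5*b) + 24) = √(28 + 5*b))
f = -71 + I*√267 (f = √(28 + 5*(-59)) + (1 - 72) = √(28 - 295) - 71 = √(-267) - 71 = I*√267 - 71 = -71 + I*√267 ≈ -71.0 + 16.34*I)
o(a, U) = 2 + U + a (o(a, U) = (U + a) + 2 = 2 + U + a)
f*o(5, 0) = (-71 + I*√267)*(2 + 0 + 5) = (-71 + I*√267)*7 = -497 + 7*I*√267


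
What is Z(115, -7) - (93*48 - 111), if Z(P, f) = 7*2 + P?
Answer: -4224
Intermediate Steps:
Z(P, f) = 14 + P
Z(115, -7) - (93*48 - 111) = (14 + 115) - (93*48 - 111) = 129 - (4464 - 111) = 129 - 1*4353 = 129 - 4353 = -4224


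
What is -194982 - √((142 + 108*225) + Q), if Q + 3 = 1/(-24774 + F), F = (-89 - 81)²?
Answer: -194982 - √416046509690/4126 ≈ -1.9514e+5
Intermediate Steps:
F = 28900 (F = (-170)² = 28900)
Q = -12377/4126 (Q = -3 + 1/(-24774 + 28900) = -3 + 1/4126 = -12377/4126 ≈ -2.9998)
-194982 - √((142 + 108*225) + Q) = -194982 - √((142 + 108*225) - 12377/4126) = -194982 - √((142 + 24300) - 12377/4126) = -194982 - √(24442 - 12377/4126) = -194982 - √(100835315/4126) = -194982 - √416046509690/4126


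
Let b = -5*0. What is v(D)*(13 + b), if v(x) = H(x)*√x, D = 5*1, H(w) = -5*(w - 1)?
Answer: -260*√5 ≈ -581.38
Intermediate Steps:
H(w) = 5 - 5*w (H(w) = -5*(-1 + w) = 5 - 5*w)
D = 5
b = 0
v(x) = √x*(5 - 5*x) (v(x) = (5 - 5*x)*√x = √x*(5 - 5*x))
v(D)*(13 + b) = (5*√5*(1 - 1*5))*(13 + 0) = (5*√5*(1 - 5))*13 = (5*√5*(-4))*13 = -20*√5*13 = -260*√5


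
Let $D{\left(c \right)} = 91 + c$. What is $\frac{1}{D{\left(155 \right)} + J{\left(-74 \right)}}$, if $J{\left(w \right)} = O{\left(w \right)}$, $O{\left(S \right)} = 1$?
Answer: $\frac{1}{247} \approx 0.0040486$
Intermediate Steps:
$J{\left(w \right)} = 1$
$\frac{1}{D{\left(155 \right)} + J{\left(-74 \right)}} = \frac{1}{\left(91 + 155\right) + 1} = \frac{1}{246 + 1} = \frac{1}{247}$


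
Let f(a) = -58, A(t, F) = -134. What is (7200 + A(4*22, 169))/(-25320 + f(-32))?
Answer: -3533/12689 ≈ -0.27843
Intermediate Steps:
(7200 + A(4*22, 169))/(-25320 + f(-32)) = (7200 - 134)/(-25320 - 58) = 7066/(-25378) = 7066*(-1/25378) = -3533/12689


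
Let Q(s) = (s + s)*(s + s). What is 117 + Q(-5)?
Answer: 217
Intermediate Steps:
Q(s) = 4*s² (Q(s) = (2*s)*(2*s) = 4*s²)
117 + Q(-5) = 117 + 4*(-5)² = 117 + 4*25 = 117 + 100 = 217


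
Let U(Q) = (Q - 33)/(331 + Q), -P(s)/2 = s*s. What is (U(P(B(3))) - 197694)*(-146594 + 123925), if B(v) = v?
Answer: 1402718570637/313 ≈ 4.4815e+9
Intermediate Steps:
P(s) = -2*s² (P(s) = -2*s*s = -2*s²)
U(Q) = (-33 + Q)/(331 + Q)
(U(P(B(3))) - 197694)*(-146594 + 123925) = ((-33 - 2*3²)/(331 - 2*3²) - 197694)*(-146594 + 123925) = ((-33 - 2*9)/(331 - 2*9) - 197694)*(-22669) = ((-33 - 18)/(331 - 18) - 197694)*(-22669) = (-51/313 - 197694)*(-22669) = -61878273/313*(-22669) = 1402718570637/313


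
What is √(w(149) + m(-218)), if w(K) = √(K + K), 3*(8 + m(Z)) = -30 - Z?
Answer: √(492 + 9*√298)/3 ≈ 8.4811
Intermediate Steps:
m(Z) = -18 - Z/3 (m(Z) = -8 + (-30 - Z)/3 = -8 + (-10 - Z/3) = -18 - Z/3)
w(K) = √2*√K (w(K) = √(2*K) = √2*√K)
√(w(149) + m(-218)) = √(√2*√149 + (-18 - ⅓*(-218))) = √(√298 + (-18 + 218/3)) = √(√298 + 164/3) = √(164/3 + √298)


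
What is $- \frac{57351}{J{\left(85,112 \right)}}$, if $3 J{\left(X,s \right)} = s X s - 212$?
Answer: $- \frac{172053}{1066028} \approx -0.1614$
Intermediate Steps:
$J{\left(X,s \right)} = - \frac{212}{3} + \frac{X s^{2}}{3}$ ($J{\left(X,s \right)} = \frac{s X s - 212}{3} = \frac{X s s - 212}{3} = \frac{X s^{2} - 212}{3} = \frac{-212 + X s^{2}}{3} = - \frac{212}{3} + \frac{X s^{2}}{3}$)
$- \frac{57351}{J{\left(85,112 \right)}} = - \frac{57351}{- \frac{212}{3} + \frac{1}{3} \cdot 85 \cdot 112^{2}} = - \frac{57351}{- \frac{212}{3} + \frac{1}{3} \cdot 85 \cdot 12544} = - \frac{57351}{- \frac{212}{3} + \frac{1066240}{3}} = - \frac{57351}{\frac{1066028}{3}} = \left(-57351\right) \frac{3}{1066028} = - \frac{172053}{1066028}$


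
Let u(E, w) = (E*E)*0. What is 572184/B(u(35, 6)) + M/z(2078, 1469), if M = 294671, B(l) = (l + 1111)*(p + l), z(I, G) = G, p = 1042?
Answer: 13152690673/65407903 ≈ 201.09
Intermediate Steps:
u(E, w) = 0 (u(E, w) = E**2*0 = 0)
B(l) = (1042 + l)*(1111 + l) (B(l) = (l + 1111)*(1042 + l) = (1111 + l)*(1042 + l) = (1042 + l)*(1111 + l))
572184/B(u(35, 6)) + M/z(2078, 1469) = 572184/(1157662 + 0**2 + 2153*0) + 294671/1469 = 572184/(1157662 + 0 + 0) + 294671*(1/1469) = 572184/1157662 + 22667/113 = 572184*(1/1157662) + 22667/113 = 286092/578831 + 22667/113 = 13152690673/65407903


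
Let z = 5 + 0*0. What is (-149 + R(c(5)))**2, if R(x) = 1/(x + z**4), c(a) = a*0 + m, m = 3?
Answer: 8755532041/394384 ≈ 22201.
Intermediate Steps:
c(a) = 3 (c(a) = a*0 + 3 = 0 + 3 = 3)
z = 5 (z = 5 + 0 = 5)
R(x) = 1/(625 + x) (R(x) = 1/(x + 5**4) = 1/(x + 625) = 1/(625 + x))
(-149 + R(c(5)))**2 = (-149 + 1/(625 + 3))**2 = (-149 + 1/628)**2 = (-93571/628)**2 = 8755532041/394384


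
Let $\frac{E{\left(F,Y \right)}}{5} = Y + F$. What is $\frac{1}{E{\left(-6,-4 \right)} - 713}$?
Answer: $- \frac{1}{763} \approx -0.0013106$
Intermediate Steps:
$E{\left(F,Y \right)} = 5 F + 5 Y$ ($E{\left(F,Y \right)} = 5 \left(Y + F\right) = 5 \left(F + Y\right) = 5 F + 5 Y$)
$\frac{1}{E{\left(-6,-4 \right)} - 713} = \frac{1}{\left(5 \left(-6\right) + 5 \left(-4\right)\right) - 713} = \frac{1}{\left(-30 - 20\right) - 713} = \frac{1}{-50 - 713} = \frac{1}{-763} = - \frac{1}{763}$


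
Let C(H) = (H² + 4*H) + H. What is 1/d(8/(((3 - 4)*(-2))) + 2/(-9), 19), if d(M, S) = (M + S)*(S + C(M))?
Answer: 729/866125 ≈ 0.00084168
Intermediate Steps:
C(H) = H² + 5*H
d(M, S) = (M + S)*(S + M*(5 + M))
1/d(8/(((3 - 4)*(-2))) + 2/(-9), 19) = 1/(19² + (8/(((3 - 4)*(-2))) + 2/(-9))*19 + (8/(((3 - 4)*(-2))) + 2/(-9))²*(5 + (8/(((3 - 4)*(-2))) + 2/(-9))) + (8/(((3 - 4)*(-2))) + 2/(-9))*19*(5 + (8/(((3 - 4)*(-2))) + 2/(-9)))) = 1/(361 + (8/((-1*(-2))) + 2*(-⅑))*19 + (8/((-1*(-2))) + 2*(-⅑))²*(5 + (8/((-1*(-2))) + 2*(-⅑))) + (8/((-1*(-2))) + 2*(-⅑))*19*(5 + (8/((-1*(-2))) + 2*(-⅑)))) = 1/(361 + (8/2 - 2/9)*19 + (8/2 - 2/9)²*(5 + (8/2 - 2/9)) + (8/2 - 2/9)*19*(5 + (8/2 - 2/9))) = 1/(361 + (8*(½) - 2/9)*19 + (8*(½) - 2/9)²*(5 + (8*(½) - 2/9)) + (8*(½) - 2/9)*19*(5 + (8*(½) - 2/9))) = 1/(361 + (4 - 2/9)*19 + (4 - 2/9)²*(5 + (4 - 2/9)) + (4 - 2/9)*19*(5 + (4 - 2/9))) = 1/(361 + (34/9)*19 + (34/9)²*(5 + 34/9) + (34/9)*19*(5 + 34/9)) = 1/(361 + 646/9 + (1156/81)*(79/9) + (34/9)*19*(79/9)) = 1/(361 + 646/9 + 91324/729 + 51034/81) = 1/(866125/729) = 729/866125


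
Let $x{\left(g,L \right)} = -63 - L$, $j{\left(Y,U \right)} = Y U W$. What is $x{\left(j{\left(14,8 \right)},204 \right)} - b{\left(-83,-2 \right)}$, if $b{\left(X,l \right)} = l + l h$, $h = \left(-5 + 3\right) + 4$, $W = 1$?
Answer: $-261$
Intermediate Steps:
$j{\left(Y,U \right)} = U Y$ ($j{\left(Y,U \right)} = Y U 1 = U Y 1 = U Y$)
$h = 2$ ($h = -2 + 4 = 2$)
$b{\left(X,l \right)} = 3 l$ ($b{\left(X,l \right)} = l + l 2 = l + 2 l = 3 l$)
$x{\left(j{\left(14,8 \right)},204 \right)} - b{\left(-83,-2 \right)} = \left(-63 - 204\right) - 3 \left(-2\right) = \left(-63 - 204\right) - -6 = -267 + 6 = -261$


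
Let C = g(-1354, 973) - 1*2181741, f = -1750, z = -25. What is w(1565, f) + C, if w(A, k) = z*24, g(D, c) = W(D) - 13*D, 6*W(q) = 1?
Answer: -12988433/6 ≈ -2.1647e+6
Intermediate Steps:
W(q) = 1/6 (W(q) = (1/6)*1 = 1/6)
g(D, c) = 1/6 - 13*D
w(A, k) = -600 (w(A, k) = -25*24 = -600)
C = -12984833/6 (C = (1/6 - 13*(-1354)) - 1*2181741 = (1/6 + 17602) - 2181741 = 105613/6 - 2181741 = -12984833/6 ≈ -2.1641e+6)
w(1565, f) + C = -600 - 12984833/6 = -12988433/6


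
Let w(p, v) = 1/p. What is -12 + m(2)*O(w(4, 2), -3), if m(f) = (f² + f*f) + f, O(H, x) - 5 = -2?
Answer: 18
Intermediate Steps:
w(p, v) = 1/p
O(H, x) = 3 (O(H, x) = 5 - 2 = 3)
m(f) = f + 2*f² (m(f) = (f² + f²) + f = 2*f² + f = f + 2*f²)
-12 + m(2)*O(w(4, 2), -3) = -12 + (2*(1 + 2*2))*3 = -12 + (2*(1 + 4))*3 = -12 + (2*5)*3 = -12 + 10*3 = -12 + 30 = 18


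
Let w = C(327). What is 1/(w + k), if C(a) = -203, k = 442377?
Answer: 1/442174 ≈ 2.2616e-6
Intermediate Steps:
w = -203
1/(w + k) = 1/(-203 + 442377) = 1/442174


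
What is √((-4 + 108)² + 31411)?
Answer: √42227 ≈ 205.49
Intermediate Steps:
√((-4 + 108)² + 31411) = √(104² + 31411) = √(10816 + 31411) = √42227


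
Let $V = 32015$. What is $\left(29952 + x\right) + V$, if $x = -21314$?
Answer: $40653$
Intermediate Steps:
$\left(29952 + x\right) + V = \left(29952 - 21314\right) + 32015 = 8638 + 32015 = 40653$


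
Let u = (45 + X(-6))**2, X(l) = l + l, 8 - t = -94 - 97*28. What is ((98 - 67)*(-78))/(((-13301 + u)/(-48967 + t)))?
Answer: -55794141/6106 ≈ -9137.6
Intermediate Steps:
t = 2818 (t = 8 - (-94 - 97*28) = 8 - (-94 - 2716) = 8 - 1*(-2810) = 8 + 2810 = 2818)
X(l) = 2*l
u = 1089 (u = (45 + 2*(-6))**2 = (45 - 12)**2 = 33**2 = 1089)
((98 - 67)*(-78))/(((-13301 + u)/(-48967 + t))) = ((98 - 67)*(-78))/(((-13301 + 1089)/(-48967 + 2818))) = (31*(-78))/((-12212/(-46149))) = -2418/((-12212*(-1/46149))) = -2418/12212/46149 = -2418*46149/12212 = -55794141/6106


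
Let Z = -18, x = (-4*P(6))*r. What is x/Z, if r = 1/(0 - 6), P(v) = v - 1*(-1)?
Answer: -7/27 ≈ -0.25926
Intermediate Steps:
P(v) = 1 + v (P(v) = v + 1 = 1 + v)
r = -1/6 (r = 1/(-6) = -1/6 ≈ -0.16667)
x = 14/3 (x = -4*(1 + 6)*(-1/6) = -4*7*(-1/6) = -28*(-1/6) = 14/3 ≈ 4.6667)
x/Z = (14/3)/(-18) = -1/18*14/3 = -7/27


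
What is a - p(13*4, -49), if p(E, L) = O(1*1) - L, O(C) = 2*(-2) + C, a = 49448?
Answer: 49402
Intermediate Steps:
O(C) = -4 + C
p(E, L) = -3 - L (p(E, L) = (-4 + 1*1) - L = (-4 + 1) - L = -3 - L)
a - p(13*4, -49) = 49448 - (-3 - 1*(-49)) = 49448 - (-3 + 49) = 49448 - 1*46 = 49448 - 46 = 49402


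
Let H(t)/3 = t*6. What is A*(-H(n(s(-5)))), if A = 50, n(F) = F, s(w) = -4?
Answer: 3600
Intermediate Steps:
H(t) = 18*t (H(t) = 3*(t*6) = 3*(6*t) = 18*t)
A*(-H(n(s(-5)))) = 50*(-18*(-4)) = 50*(-1*(-72)) = 50*72 = 3600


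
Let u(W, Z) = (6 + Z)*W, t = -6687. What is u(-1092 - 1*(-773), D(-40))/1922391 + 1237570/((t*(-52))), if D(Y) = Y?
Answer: 132381380243/37136749338 ≈ 3.5647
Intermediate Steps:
u(W, Z) = W*(6 + Z)
u(-1092 - 1*(-773), D(-40))/1922391 + 1237570/((t*(-52))) = ((-1092 - 1*(-773))*(6 - 40))/1922391 + 1237570/((-6687*(-52))) = ((-1092 + 773)*(-34))*(1/1922391) + 1237570/347724 = -319*(-34)*(1/1922391) + 1237570*(1/347724) = 10846*(1/1922391) + 618785/173862 = 10846/1922391 + 618785/173862 = 132381380243/37136749338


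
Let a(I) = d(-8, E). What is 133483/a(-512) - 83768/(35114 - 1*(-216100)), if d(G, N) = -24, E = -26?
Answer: -1863044933/334952 ≈ -5562.1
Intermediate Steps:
a(I) = -24
133483/a(-512) - 83768/(35114 - 1*(-216100)) = 133483/(-24) - 83768/(35114 - 1*(-216100)) = 133483*(-1/24) - 83768/(35114 + 216100) = -133483/24 - 83768/251214 = -133483/24 - 83768*1/251214 = -133483/24 - 41884/125607 = -1863044933/334952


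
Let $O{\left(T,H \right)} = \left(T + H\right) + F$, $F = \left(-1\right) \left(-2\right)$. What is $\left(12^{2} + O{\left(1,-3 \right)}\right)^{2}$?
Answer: $20736$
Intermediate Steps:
$F = 2$
$O{\left(T,H \right)} = 2 + H + T$ ($O{\left(T,H \right)} = \left(T + H\right) + 2 = \left(H + T\right) + 2 = 2 + H + T$)
$\left(12^{2} + O{\left(1,-3 \right)}\right)^{2} = \left(12^{2} + \left(2 - 3 + 1\right)\right)^{2} = \left(144 + 0\right)^{2} = 144^{2} = 20736$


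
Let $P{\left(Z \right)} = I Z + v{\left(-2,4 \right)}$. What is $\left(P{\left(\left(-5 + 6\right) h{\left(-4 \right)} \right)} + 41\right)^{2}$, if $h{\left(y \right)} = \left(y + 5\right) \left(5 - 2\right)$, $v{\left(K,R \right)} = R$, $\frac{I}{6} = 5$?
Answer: $18225$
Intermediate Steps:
$I = 30$ ($I = 6 \cdot 5 = 30$)
$h{\left(y \right)} = 15 + 3 y$ ($h{\left(y \right)} = \left(5 + y\right) 3 = 15 + 3 y$)
$P{\left(Z \right)} = 4 + 30 Z$ ($P{\left(Z \right)} = 30 Z + 4 = 4 + 30 Z$)
$\left(P{\left(\left(-5 + 6\right) h{\left(-4 \right)} \right)} + 41\right)^{2} = \left(\left(4 + 30 \left(-5 + 6\right) \left(15 + 3 \left(-4\right)\right)\right) + 41\right)^{2} = \left(\left(4 + 30 \cdot 1 \left(15 - 12\right)\right) + 41\right)^{2} = \left(\left(4 + 30 \cdot 1 \cdot 3\right) + 41\right)^{2} = \left(\left(4 + 30 \cdot 3\right) + 41\right)^{2} = \left(\left(4 + 90\right) + 41\right)^{2} = \left(94 + 41\right)^{2} = 135^{2} = 18225$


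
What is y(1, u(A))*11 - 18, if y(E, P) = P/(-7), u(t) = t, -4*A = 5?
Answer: -449/28 ≈ -16.036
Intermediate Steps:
A = -5/4 (A = -¼*5 = -5/4 ≈ -1.2500)
y(E, P) = -P/7 (y(E, P) = P*(-⅐) = -P/7)
y(1, u(A))*11 - 18 = -⅐*(-5/4)*11 - 18 = (5/28)*11 - 18 = 55/28 - 18 = -449/28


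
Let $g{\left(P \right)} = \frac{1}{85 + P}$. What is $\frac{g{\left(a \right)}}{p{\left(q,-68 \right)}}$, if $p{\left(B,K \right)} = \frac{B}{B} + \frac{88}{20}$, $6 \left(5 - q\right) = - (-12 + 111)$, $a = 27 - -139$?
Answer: $\frac{5}{6777} \approx 0.00073779$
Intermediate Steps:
$a = 166$ ($a = 27 + 139 = 166$)
$q = \frac{43}{2}$ ($q = 5 - \frac{\left(-1\right) \left(-12 + 111\right)}{6} = 5 - \frac{\left(-1\right) 99}{6} = 5 - - \frac{33}{2} = 5 + \frac{33}{2} = \frac{43}{2} \approx 21.5$)
$p{\left(B,K \right)} = \frac{27}{5}$ ($p{\left(B,K \right)} = 1 + 88 \cdot \frac{1}{20} = 1 + \frac{22}{5} = \frac{27}{5}$)
$\frac{g{\left(a \right)}}{p{\left(q,-68 \right)}} = \frac{1}{\left(85 + 166\right) \frac{27}{5}} = \frac{1}{251} \cdot \frac{5}{27} = \frac{5}{6777}$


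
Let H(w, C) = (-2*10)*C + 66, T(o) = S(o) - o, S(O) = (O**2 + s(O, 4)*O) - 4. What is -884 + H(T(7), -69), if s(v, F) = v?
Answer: 562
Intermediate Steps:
S(O) = -4 + 2*O**2 (S(O) = (O**2 + O*O) - 4 = (O**2 + O**2) - 4 = 2*O**2 - 4 = -4 + 2*O**2)
T(o) = -4 - o + 2*o**2 (T(o) = (-4 + 2*o**2) - o = -4 - o + 2*o**2)
H(w, C) = 66 - 20*C (H(w, C) = -20*C + 66 = 66 - 20*C)
-884 + H(T(7), -69) = -884 + (66 - 20*(-69)) = -884 + (66 + 1380) = -884 + 1446 = 562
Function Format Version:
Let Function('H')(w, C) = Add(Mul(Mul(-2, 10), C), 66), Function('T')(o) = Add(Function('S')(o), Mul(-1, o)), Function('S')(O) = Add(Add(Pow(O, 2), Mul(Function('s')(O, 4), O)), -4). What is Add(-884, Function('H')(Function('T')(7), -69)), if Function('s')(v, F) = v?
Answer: 562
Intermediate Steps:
Function('S')(O) = Add(-4, Mul(2, Pow(O, 2))) (Function('S')(O) = Add(Add(Pow(O, 2), Mul(O, O)), -4) = Add(Add(Pow(O, 2), Pow(O, 2)), -4) = Add(Mul(2, Pow(O, 2)), -4) = Add(-4, Mul(2, Pow(O, 2))))
Function('T')(o) = Add(-4, Mul(-1, o), Mul(2, Pow(o, 2))) (Function('T')(o) = Add(Add(-4, Mul(2, Pow(o, 2))), Mul(-1, o)) = Add(-4, Mul(-1, o), Mul(2, Pow(o, 2))))
Function('H')(w, C) = Add(66, Mul(-20, C)) (Function('H')(w, C) = Add(Mul(-20, C), 66) = Add(66, Mul(-20, C)))
Add(-884, Function('H')(Function('T')(7), -69)) = Add(-884, Add(66, Mul(-20, -69))) = Add(-884, Add(66, 1380)) = Add(-884, 1446) = 562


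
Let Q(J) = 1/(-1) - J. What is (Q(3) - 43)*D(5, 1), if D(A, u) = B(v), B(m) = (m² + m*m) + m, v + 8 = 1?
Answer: -4277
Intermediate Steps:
v = -7 (v = -8 + 1 = -7)
B(m) = m + 2*m² (B(m) = (m² + m²) + m = 2*m² + m = m + 2*m²)
D(A, u) = 91 (D(A, u) = -7*(1 + 2*(-7)) = -7*(1 - 14) = -7*(-13) = 91)
Q(J) = -1 - J
(Q(3) - 43)*D(5, 1) = ((-1 - 1*3) - 43)*91 = ((-1 - 3) - 43)*91 = (-4 - 43)*91 = -47*91 = -4277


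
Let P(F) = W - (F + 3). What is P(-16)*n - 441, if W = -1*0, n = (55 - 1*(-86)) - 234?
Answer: -1650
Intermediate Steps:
n = -93 (n = (55 + 86) - 234 = 141 - 234 = -93)
W = 0
P(F) = -3 - F (P(F) = 0 - (F + 3) = 0 - (3 + F) = 0 + (-3 - F) = -3 - F)
P(-16)*n - 441 = (-3 - 1*(-16))*(-93) - 441 = (-3 + 16)*(-93) - 441 = 13*(-93) - 441 = -1209 - 441 = -1650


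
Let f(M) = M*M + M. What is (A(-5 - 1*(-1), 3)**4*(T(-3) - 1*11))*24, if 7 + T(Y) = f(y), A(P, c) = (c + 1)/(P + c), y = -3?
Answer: -73728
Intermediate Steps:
f(M) = M + M**2 (f(M) = M**2 + M = M + M**2)
A(P, c) = (1 + c)/(P + c)
T(Y) = -1 (T(Y) = -7 - 3*(1 - 3) = -7 - 3*(-2) = -7 + 6 = -1)
(A(-5 - 1*(-1), 3)**4*(T(-3) - 1*11))*24 = (((1 + 3)/((-5 - 1*(-1)) + 3))**4*(-1 - 1*11))*24 = ((4/((-5 + 1) + 3))**4*(-1 - 11))*24 = ((4/(-4 + 3))**4*(-12))*24 = ((4/(-1))**4*(-12))*24 = ((-1*4)**4*(-12))*24 = ((-4)**4*(-12))*24 = (256*(-12))*24 = -3072*24 = -73728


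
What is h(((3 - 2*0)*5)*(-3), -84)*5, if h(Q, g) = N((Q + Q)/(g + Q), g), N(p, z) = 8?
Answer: 40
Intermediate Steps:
h(Q, g) = 8
h(((3 - 2*0)*5)*(-3), -84)*5 = 8*5 = 40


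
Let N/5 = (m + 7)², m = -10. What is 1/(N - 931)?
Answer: -1/886 ≈ -0.0011287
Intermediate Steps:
N = 45 (N = 5*(-10 + 7)² = 5*(-3)² = 5*9 = 45)
1/(N - 931) = 1/(45 - 931) = 1/(-886) = -1/886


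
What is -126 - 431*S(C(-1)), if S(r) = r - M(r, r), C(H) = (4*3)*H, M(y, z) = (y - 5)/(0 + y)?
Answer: 67879/12 ≈ 5656.6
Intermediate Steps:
M(y, z) = (-5 + y)/y
C(H) = 12*H
S(r) = r - (-5 + r)/r
-126 - 431*S(C(-1)) = -126 - 431*(-1 + 12*(-1) + 5/((12*(-1)))) = -126 - 431*(-1 - 12 + 5/(-12)) = -126 - 431*(-1 - 12 + 5*(-1/12)) = -126 - 431*(-1 - 12 - 5/12) = -126 - 431*(-161/12) = -126 + 69391/12 = 67879/12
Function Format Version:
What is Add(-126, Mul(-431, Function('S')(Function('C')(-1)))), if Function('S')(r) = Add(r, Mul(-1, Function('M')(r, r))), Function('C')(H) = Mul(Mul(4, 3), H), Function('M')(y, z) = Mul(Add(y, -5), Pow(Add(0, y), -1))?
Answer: Rational(67879, 12) ≈ 5656.6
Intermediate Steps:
Function('M')(y, z) = Mul(Pow(y, -1), Add(-5, y)) (Function('M')(y, z) = Mul(Add(-5, y), Pow(y, -1)) = Mul(Pow(y, -1), Add(-5, y)))
Function('C')(H) = Mul(12, H)
Function('S')(r) = Add(r, Mul(-1, Pow(r, -1), Add(-5, r))) (Function('S')(r) = Add(r, Mul(-1, Mul(Pow(r, -1), Add(-5, r)))) = Add(r, Mul(-1, Pow(r, -1), Add(-5, r))))
Add(-126, Mul(-431, Function('S')(Function('C')(-1)))) = Add(-126, Mul(-431, Add(-1, Mul(12, -1), Mul(5, Pow(Mul(12, -1), -1))))) = Add(-126, Mul(-431, Add(-1, -12, Mul(5, Pow(-12, -1))))) = Add(-126, Mul(-431, Add(-1, -12, Mul(5, Rational(-1, 12))))) = Add(-126, Mul(-431, Add(-1, -12, Rational(-5, 12)))) = Add(-126, Mul(-431, Rational(-161, 12))) = Add(-126, Rational(69391, 12)) = Rational(67879, 12)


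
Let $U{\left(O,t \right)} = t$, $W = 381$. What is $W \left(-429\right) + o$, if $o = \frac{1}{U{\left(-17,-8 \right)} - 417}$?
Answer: $- \frac{69465826}{425} \approx -1.6345 \cdot 10^{5}$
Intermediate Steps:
$o = - \frac{1}{425}$ ($o = \frac{1}{-8 - 417} = \frac{1}{-425} = - \frac{1}{425} \approx -0.0023529$)
$W \left(-429\right) + o = 381 \left(-429\right) - \frac{1}{425} = -163449 - \frac{1}{425} = - \frac{69465826}{425}$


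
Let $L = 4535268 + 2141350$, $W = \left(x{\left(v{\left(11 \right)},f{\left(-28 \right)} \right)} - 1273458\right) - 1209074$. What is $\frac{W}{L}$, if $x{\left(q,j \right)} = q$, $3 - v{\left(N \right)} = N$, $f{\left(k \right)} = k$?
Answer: $- \frac{1241270}{3338309} \approx -0.37183$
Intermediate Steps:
$v{\left(N \right)} = 3 - N$
$W = -2482540$ ($W = \left(\left(3 - 11\right) - 1273458\right) - 1209074 = \left(-8 - 1273458\right) - 1209074 = -1273466 - 1209074 = -2482540$)
$L = 6676618$
$\frac{W}{L} = - \frac{2482540}{6676618} = \left(-2482540\right) \frac{1}{6676618} = - \frac{1241270}{3338309}$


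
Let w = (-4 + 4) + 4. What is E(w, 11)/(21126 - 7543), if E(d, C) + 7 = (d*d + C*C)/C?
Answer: 60/149413 ≈ 0.00040157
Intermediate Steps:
w = 4 (w = 0 + 4 = 4)
E(d, C) = -7 + (C² + d²)/C (E(d, C) = -7 + (d*d + C*C)/C = -7 + (d² + C²)/C = -7 + (C² + d²)/C)
E(w, 11)/(21126 - 7543) = (-7 + 11 + 4²/11)/(21126 - 7543) = (-7 + 11 + (1/11)*16)/13583 = (-7 + 11 + 16/11)/13583 = (1/13583)*(60/11) = 60/149413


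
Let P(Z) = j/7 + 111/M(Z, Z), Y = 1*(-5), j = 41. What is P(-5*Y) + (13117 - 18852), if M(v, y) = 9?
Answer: -120053/21 ≈ -5716.8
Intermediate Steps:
Y = -5
P(Z) = 382/21 (P(Z) = 41/7 + 111/9 = 41*(⅐) + 111*(⅑) = 41/7 + 37/3 = 382/21)
P(-5*Y) + (13117 - 18852) = 382/21 + (13117 - 18852) = 382/21 - 5735 = -120053/21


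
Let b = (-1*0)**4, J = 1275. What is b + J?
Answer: 1275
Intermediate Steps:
b = 0 (b = 0**4 = 0)
b + J = 0 + 1275 = 1275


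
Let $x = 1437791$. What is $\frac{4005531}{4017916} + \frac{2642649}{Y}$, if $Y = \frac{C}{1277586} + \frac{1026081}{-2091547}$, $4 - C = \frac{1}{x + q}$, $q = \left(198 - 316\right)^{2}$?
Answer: $- \frac{41188824018438232141469326991193}{7646298275742435124327372} \approx -5.3868 \cdot 10^{6}$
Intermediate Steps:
$q = 13924$ ($q = \left(-118\right)^{2} = 13924$)
$C = \frac{5806859}{1451715}$ ($C = 4 - \frac{1}{1437791 + 13924} = 4 - \frac{1}{1451715} = \frac{5806859}{1451715} \approx 4.0$)
$Y = - \frac{1903050804382778317}{3879172894984804530}$ ($Y = \frac{5806859}{1451715 \cdot 1277586} + \frac{1026081}{-2091547} = \frac{5806859}{1451715} \cdot \frac{1}{1277586} + 1026081 \left(- \frac{1}{2091547}\right) = \frac{5806859}{1854690759990} - \frac{1026081}{2091547} = - \frac{1903050804382778317}{3879172894984804530} \approx -0.49058$)
$\frac{4005531}{4017916} + \frac{2642649}{Y} = \frac{4005531}{4017916} + \frac{2642649}{- \frac{1903050804382778317}{3879172894984804530}} = 4005531 \cdot \frac{1}{4017916} + 2642649 \left(- \frac{3879172894984804530}{1903050804382778317}\right) = \frac{4005531}{4017916} - \frac{10251292371758698706399970}{1903050804382778317} = - \frac{41188824018438232141469326991193}{7646298275742435124327372}$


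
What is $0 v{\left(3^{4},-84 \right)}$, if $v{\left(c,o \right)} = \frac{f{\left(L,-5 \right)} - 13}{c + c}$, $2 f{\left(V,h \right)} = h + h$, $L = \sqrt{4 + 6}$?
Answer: $0$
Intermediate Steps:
$L = \sqrt{10} \approx 3.1623$
$f{\left(V,h \right)} = h$ ($f{\left(V,h \right)} = \frac{h + h}{2} = \frac{2 h}{2} = h$)
$v{\left(c,o \right)} = - \frac{9}{c}$ ($v{\left(c,o \right)} = \frac{-5 - 13}{c + c} = - \frac{18}{2 c} = - 18 \frac{1}{2 c} = - \frac{9}{c}$)
$0 v{\left(3^{4},-84 \right)} = 0 \left(- \frac{9}{3^{4}}\right) = 0 \left(- \frac{9}{81}\right) = 0 \left(\left(-9\right) \frac{1}{81}\right) = 0 \left(- \frac{1}{9}\right) = 0$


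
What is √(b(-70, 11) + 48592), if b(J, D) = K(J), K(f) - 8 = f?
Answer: √48530 ≈ 220.30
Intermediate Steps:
K(f) = 8 + f
b(J, D) = 8 + J
√(b(-70, 11) + 48592) = √((8 - 70) + 48592) = √(-62 + 48592) = √48530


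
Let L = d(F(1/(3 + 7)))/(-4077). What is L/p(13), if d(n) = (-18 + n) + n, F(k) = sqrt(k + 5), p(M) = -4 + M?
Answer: 2/4077 - sqrt(510)/183465 ≈ 0.00036746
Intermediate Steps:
F(k) = sqrt(5 + k)
d(n) = -18 + 2*n
L = 2/453 - sqrt(510)/20385 (L = (-18 + 2*sqrt(5 + 1/(3 + 7)))/(-4077) = (-18 + 2*sqrt(5 + 1/10))*(-1/4077) = (-18 + 2*sqrt(51/10))*(-1/4077) = (-18 + 2*(sqrt(510)/10))*(-1/4077) = (-18 + sqrt(510)/5)*(-1/4077) = 2/453 - sqrt(510)/20385 ≈ 0.0033072)
L/p(13) = (2/453 - sqrt(510)/20385)/(-4 + 13) = (2/453 - sqrt(510)/20385)/9 = (2/453 - sqrt(510)/20385)*(1/9) = 2/4077 - sqrt(510)/183465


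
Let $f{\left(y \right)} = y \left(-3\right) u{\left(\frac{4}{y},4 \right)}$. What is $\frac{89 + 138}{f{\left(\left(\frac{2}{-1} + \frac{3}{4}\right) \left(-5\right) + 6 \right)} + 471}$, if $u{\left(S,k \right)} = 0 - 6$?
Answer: $\frac{454}{1383} \approx 0.32827$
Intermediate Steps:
$u{\left(S,k \right)} = -6$ ($u{\left(S,k \right)} = 0 - 6 = -6$)
$f{\left(y \right)} = 18 y$ ($f{\left(y \right)} = y \left(-3\right) \left(-6\right) = - 3 y \left(-6\right) = 18 y$)
$\frac{89 + 138}{f{\left(\left(\frac{2}{-1} + \frac{3}{4}\right) \left(-5\right) + 6 \right)} + 471} = \frac{89 + 138}{18 \left(\left(\frac{2}{-1} + \frac{3}{4}\right) \left(-5\right) + 6\right) + 471} = \frac{227}{18 \left(\left(2 \left(-1\right) + 3 \cdot \frac{1}{4}\right) \left(-5\right) + 6\right) + 471} = \frac{227}{18 \left(\left(-2 + \frac{3}{4}\right) \left(-5\right) + 6\right) + 471} = \frac{227}{18 \left(\left(- \frac{5}{4}\right) \left(-5\right) + 6\right) + 471} = \frac{227}{18 \left(\frac{25}{4} + 6\right) + 471} = \frac{227}{18 \cdot \frac{49}{4} + 471} = \frac{227}{\frac{441}{2} + 471} = \frac{227}{\frac{1383}{2}} = 227 \cdot \frac{2}{1383} = \frac{454}{1383}$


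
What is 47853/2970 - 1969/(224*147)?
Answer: 9690467/603680 ≈ 16.052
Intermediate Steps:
47853/2970 - 1969/(224*147) = 47853*(1/2970) - 1969/32928 = 5317/330 - 1969*1/32928 = 5317/330 - 1969/32928 = 9690467/603680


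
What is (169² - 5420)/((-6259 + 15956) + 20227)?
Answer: 23141/29924 ≈ 0.77333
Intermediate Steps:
(169² - 5420)/((-6259 + 15956) + 20227) = (28561 - 5420)/(9697 + 20227) = 23141/29924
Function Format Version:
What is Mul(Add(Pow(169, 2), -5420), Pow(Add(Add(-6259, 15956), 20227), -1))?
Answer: Rational(23141, 29924) ≈ 0.77333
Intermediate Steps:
Mul(Add(Pow(169, 2), -5420), Pow(Add(Add(-6259, 15956), 20227), -1)) = Mul(Add(28561, -5420), Pow(Add(9697, 20227), -1)) = Mul(23141, Pow(29924, -1)) = Mul(23141, Rational(1, 29924)) = Rational(23141, 29924)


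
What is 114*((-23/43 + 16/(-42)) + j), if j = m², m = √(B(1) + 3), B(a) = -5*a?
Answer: -100054/301 ≈ -332.41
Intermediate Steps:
m = I*√2 (m = √(-5*1 + 3) = √(-5 + 3) = √(-2) = I*√2 ≈ 1.4142*I)
j = -2 (j = (I*√2)² = -2)
114*((-23/43 + 16/(-42)) + j) = 114*((-23/43 + 16/(-42)) - 2) = 114*((-23*1/43 + 16*(-1/42)) - 2) = 114*((-23/43 - 8/21) - 2) = 114*(-827/903 - 2) = 114*(-2633/903) = -100054/301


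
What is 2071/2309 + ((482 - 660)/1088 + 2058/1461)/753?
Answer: 137969005511/153541406752 ≈ 0.89858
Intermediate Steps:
2071/2309 + ((482 - 660)/1088 + 2058/1461)/753 = 2071*(1/2309) + (-178*1/1088 + 2058*(1/1461))*(1/753) = 2071/2309 + (-89/544 + 686/487)*(1/753) = 2071/2309 + (329841/264928)*(1/753) = 2071/2309 + 109947/66496928 = 137969005511/153541406752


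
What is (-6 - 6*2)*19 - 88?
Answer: -430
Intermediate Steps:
(-6 - 6*2)*19 - 88 = (-6 - 12)*19 - 88 = -18*19 - 88 = -342 - 88 = -430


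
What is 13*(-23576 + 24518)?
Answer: 12246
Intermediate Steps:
13*(-23576 + 24518) = 13*942 = 12246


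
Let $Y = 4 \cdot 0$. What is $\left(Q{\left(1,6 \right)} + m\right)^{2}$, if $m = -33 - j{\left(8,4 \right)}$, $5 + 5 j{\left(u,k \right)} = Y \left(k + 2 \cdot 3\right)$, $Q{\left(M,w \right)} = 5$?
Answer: $729$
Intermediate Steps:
$Y = 0$
$j{\left(u,k \right)} = -1$ ($j{\left(u,k \right)} = -1 + \frac{0 \left(k + 2 \cdot 3\right)}{5} = -1 + \frac{0 \left(k + 6\right)}{5} = -1 + \frac{0 \left(6 + k\right)}{5} = -1 + \frac{1}{5} \cdot 0 = -1 + 0 = -1$)
$m = -32$ ($m = -33 - -1 = -33 + 1 = -32$)
$\left(Q{\left(1,6 \right)} + m\right)^{2} = \left(5 - 32\right)^{2} = \left(-27\right)^{2} = 729$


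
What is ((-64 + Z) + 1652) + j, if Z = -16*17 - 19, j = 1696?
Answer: 2993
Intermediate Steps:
Z = -291 (Z = -272 - 19 = -291)
((-64 + Z) + 1652) + j = ((-64 - 291) + 1652) + 1696 = (-355 + 1652) + 1696 = 1297 + 1696 = 2993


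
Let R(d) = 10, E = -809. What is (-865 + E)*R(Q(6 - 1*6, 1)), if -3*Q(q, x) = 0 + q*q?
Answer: -16740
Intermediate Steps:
Q(q, x) = -q**2/3 (Q(q, x) = -(0 + q*q)/3 = -(0 + q**2)/3 = -q**2/3)
(-865 + E)*R(Q(6 - 1*6, 1)) = (-865 - 809)*10 = -1674*10 = -16740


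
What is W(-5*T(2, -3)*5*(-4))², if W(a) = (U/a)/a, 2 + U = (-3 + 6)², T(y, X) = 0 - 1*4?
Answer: 49/25600000000 ≈ 1.9141e-9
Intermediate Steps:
T(y, X) = -4 (T(y, X) = 0 - 4 = -4)
U = 7 (U = -2 + (-3 + 6)² = -2 + 3² = -2 + 9 = 7)
W(a) = 7/a² (W(a) = (7/a)/a = 7/a²)
W(-5*T(2, -3)*5*(-4))² = (7/(-(-20)*5*(-4))²)² = (7/(-5*(-20)*(-4))²)² = (7/(100*(-4))²)² = (7/(-400)²)² = (7*(1/160000))² = (7/160000)² = 49/25600000000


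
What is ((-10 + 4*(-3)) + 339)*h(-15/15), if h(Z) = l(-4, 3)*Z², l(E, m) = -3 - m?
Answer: -1902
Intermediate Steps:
h(Z) = -6*Z² (h(Z) = (-3 - 1*3)*Z² = (-3 - 3)*Z² = -6*Z²)
((-10 + 4*(-3)) + 339)*h(-15/15) = ((-10 + 4*(-3)) + 339)*(-6*1²) = ((-10 - 12) + 339)*(-6*(-15*1/15)²) = (-22 + 339)*(-6*(-1)²) = 317*(-6*1) = 317*(-6) = -1902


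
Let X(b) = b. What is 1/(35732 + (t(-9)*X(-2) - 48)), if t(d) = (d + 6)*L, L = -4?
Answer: 1/35660 ≈ 2.8043e-5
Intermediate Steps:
t(d) = -24 - 4*d (t(d) = (d + 6)*(-4) = (6 + d)*(-4) = -24 - 4*d)
1/(35732 + (t(-9)*X(-2) - 48)) = 1/(35732 + ((-24 - 4*(-9))*(-2) - 48)) = 1/(35732 + ((-24 + 36)*(-2) - 48)) = 1/(35732 + (12*(-2) - 48)) = 1/(35732 + (-24 - 48)) = 1/(35732 - 72) = 1/35660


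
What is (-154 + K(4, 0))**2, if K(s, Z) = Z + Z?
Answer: 23716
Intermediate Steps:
K(s, Z) = 2*Z
(-154 + K(4, 0))**2 = (-154 + 2*0)**2 = (-154 + 0)**2 = (-154)**2 = 23716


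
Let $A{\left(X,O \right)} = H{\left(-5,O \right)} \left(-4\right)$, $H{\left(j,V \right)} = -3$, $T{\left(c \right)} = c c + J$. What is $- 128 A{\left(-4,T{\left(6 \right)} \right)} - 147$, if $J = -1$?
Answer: $-1683$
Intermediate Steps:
$T{\left(c \right)} = -1 + c^{2}$ ($T{\left(c \right)} = c c - 1 = c^{2} - 1 = -1 + c^{2}$)
$A{\left(X,O \right)} = 12$ ($A{\left(X,O \right)} = \left(-3\right) \left(-4\right) = 12$)
$- 128 A{\left(-4,T{\left(6 \right)} \right)} - 147 = \left(-128\right) 12 - 147 = -1536 - 147 = -1683$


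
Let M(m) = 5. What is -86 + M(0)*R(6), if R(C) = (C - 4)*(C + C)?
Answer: 34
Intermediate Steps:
R(C) = 2*C*(-4 + C) (R(C) = (-4 + C)*(2*C) = 2*C*(-4 + C))
-86 + M(0)*R(6) = -86 + 5*(2*6*(-4 + 6)) = -86 + 5*(2*6*2) = -86 + 5*24 = -86 + 120 = 34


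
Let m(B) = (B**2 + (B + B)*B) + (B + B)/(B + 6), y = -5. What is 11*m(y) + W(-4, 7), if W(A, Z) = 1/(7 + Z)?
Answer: 10011/14 ≈ 715.07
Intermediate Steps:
m(B) = 3*B**2 + 2*B/(6 + B) (m(B) = (B**2 + (2*B)*B) + (2*B)/(6 + B) = (B**2 + 2*B**2) + 2*B/(6 + B) = 3*B**2 + 2*B/(6 + B))
11*m(y) + W(-4, 7) = 11*(-5*(2 + 3*(-5)**2 + 18*(-5))/(6 - 5)) + 1/(7 + 7) = 11*(-5*(2 + 3*25 - 90)/1) + 1/14 = 11*(-5*1*(2 + 75 - 90)) + 1/14 = 11*(-5*1*(-13)) + 1/14 = 11*65 + 1/14 = 715 + 1/14 = 10011/14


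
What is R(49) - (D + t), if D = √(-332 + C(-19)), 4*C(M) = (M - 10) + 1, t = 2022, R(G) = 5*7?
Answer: -1987 - I*√339 ≈ -1987.0 - 18.412*I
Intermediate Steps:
R(G) = 35
C(M) = -9/4 + M/4 (C(M) = ((M - 10) + 1)/4 = ((-10 + M) + 1)/4 = (-9 + M)/4 = -9/4 + M/4)
D = I*√339 (D = √(-332 + (-9/4 + (¼)*(-19))) = √(-332 + (-9/4 - 19/4)) = √(-332 - 7) = √(-339) = I*√339 ≈ 18.412*I)
R(49) - (D + t) = 35 - (I*√339 + 2022) = 35 - (2022 + I*√339) = 35 + (-2022 - I*√339) = -1987 - I*√339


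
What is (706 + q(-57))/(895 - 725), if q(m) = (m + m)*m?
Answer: 3602/85 ≈ 42.376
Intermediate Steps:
q(m) = 2*m² (q(m) = (2*m)*m = 2*m²)
(706 + q(-57))/(895 - 725) = (706 + 2*(-57)²)/(895 - 725) = (706 + 2*3249)/170 = (706 + 6498)*(1/170) = 7204*(1/170) = 3602/85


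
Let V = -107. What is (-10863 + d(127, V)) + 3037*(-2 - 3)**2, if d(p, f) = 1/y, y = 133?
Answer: 8653247/133 ≈ 65062.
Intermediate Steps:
d(p, f) = 1/133
(-10863 + d(127, V)) + 3037*(-2 - 3)**2 = (-10863 + 1/133) + 3037*(-2 - 3)**2 = -1444778/133 + 3037*(-5)**2 = -1444778/133 + 3037*25 = -1444778/133 + 75925 = 8653247/133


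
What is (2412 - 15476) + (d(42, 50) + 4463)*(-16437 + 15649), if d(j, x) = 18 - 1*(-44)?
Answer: -3578764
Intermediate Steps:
d(j, x) = 62 (d(j, x) = 18 + 44 = 62)
(2412 - 15476) + (d(42, 50) + 4463)*(-16437 + 15649) = (2412 - 15476) + (62 + 4463)*(-16437 + 15649) = -13064 + 4525*(-788) = -13064 - 3565700 = -3578764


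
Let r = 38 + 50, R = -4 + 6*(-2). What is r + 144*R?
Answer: -2216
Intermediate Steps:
R = -16 (R = -4 - 12 = -16)
r = 88
r + 144*R = 88 + 144*(-16) = 88 - 2304 = -2216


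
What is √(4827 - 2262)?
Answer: 3*√285 ≈ 50.646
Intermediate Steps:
√(4827 - 2262) = √2565 = 3*√285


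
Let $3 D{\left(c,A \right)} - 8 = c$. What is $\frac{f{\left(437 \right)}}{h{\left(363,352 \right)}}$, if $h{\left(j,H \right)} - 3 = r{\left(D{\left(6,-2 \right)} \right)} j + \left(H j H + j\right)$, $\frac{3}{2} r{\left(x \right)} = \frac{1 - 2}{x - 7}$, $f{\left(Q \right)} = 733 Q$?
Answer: $\frac{2242247}{314843352} \approx 0.0071218$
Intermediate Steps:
$D{\left(c,A \right)} = \frac{8}{3} + \frac{c}{3}$
$r{\left(x \right)} = - \frac{2}{3 \left(-7 + x\right)}$ ($r{\left(x \right)} = \frac{2 \frac{1 - 2}{x - 7}}{3} = \frac{2 \left(- \frac{1}{-7 + x}\right)}{3} = - \frac{2}{3 \left(-7 + x\right)}$)
$h{\left(j,H \right)} = 3 + \frac{9 j}{7} + j H^{2}$ ($h{\left(j,H \right)} = 3 + \left(- \frac{2}{-21 + 3 \left(\frac{8}{3} + \frac{1}{3} \cdot 6\right)} j + \left(H j H + j\right)\right) = 3 + \left(- \frac{2}{-21 + 3 \left(\frac{8}{3} + 2\right)} j + \left(j H^{2} + j\right)\right) = 3 + \left(- \frac{2}{-21 + 3 \cdot \frac{14}{3}} j + \left(j + j H^{2}\right)\right) = 3 + \left(- \frac{2}{-21 + 14} j + \left(j + j H^{2}\right)\right) = 3 + \left(- \frac{2}{-7} j + \left(j + j H^{2}\right)\right) = 3 + \left(\left(-2\right) \left(- \frac{1}{7}\right) j + \left(j + j H^{2}\right)\right) = 3 + \left(\frac{2 j}{7} + \left(j + j H^{2}\right)\right) = 3 + \left(\frac{9 j}{7} + j H^{2}\right) = 3 + \frac{9 j}{7} + j H^{2}$)
$\frac{f{\left(437 \right)}}{h{\left(363,352 \right)}} = \frac{733 \cdot 437}{3 + \frac{9}{7} \cdot 363 + 363 \cdot 352^{2}} = \frac{320321}{3 + \frac{3267}{7} + 363 \cdot 123904} = \frac{320321}{3 + \frac{3267}{7} + 44977152} = \frac{320321}{\frac{314843352}{7}} = 320321 \cdot \frac{7}{314843352} = \frac{2242247}{314843352}$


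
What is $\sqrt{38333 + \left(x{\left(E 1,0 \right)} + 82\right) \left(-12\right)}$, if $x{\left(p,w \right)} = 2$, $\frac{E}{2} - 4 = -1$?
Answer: $5 \sqrt{1493} \approx 193.2$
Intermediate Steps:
$E = 6$ ($E = 8 + 2 \left(-1\right) = 8 - 2 = 6$)
$\sqrt{38333 + \left(x{\left(E 1,0 \right)} + 82\right) \left(-12\right)} = \sqrt{38333 + \left(2 + 82\right) \left(-12\right)} = \sqrt{38333 + 84 \left(-12\right)} = \sqrt{38333 - 1008} = \sqrt{37325} = 5 \sqrt{1493}$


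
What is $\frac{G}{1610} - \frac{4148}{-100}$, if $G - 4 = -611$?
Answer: $\frac{330879}{8050} \approx 41.103$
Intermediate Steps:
$G = -607$ ($G = 4 - 611 = -607$)
$\frac{G}{1610} - \frac{4148}{-100} = - \frac{607}{1610} - \frac{4148}{-100} = \left(-607\right) \frac{1}{1610} - - \frac{1037}{25} = - \frac{607}{1610} + \frac{1037}{25} = \frac{330879}{8050}$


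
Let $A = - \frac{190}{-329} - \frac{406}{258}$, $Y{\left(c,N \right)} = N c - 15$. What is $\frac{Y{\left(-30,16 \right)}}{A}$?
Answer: $\frac{21008295}{42277} \approx 496.92$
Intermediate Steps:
$Y{\left(c,N \right)} = -15 + N c$
$A = - \frac{42277}{42441}$ ($A = \left(-190\right) \left(- \frac{1}{329}\right) - \frac{203}{129} = \frac{190}{329} - \frac{203}{129} = - \frac{42277}{42441} \approx -0.99614$)
$\frac{Y{\left(-30,16 \right)}}{A} = \frac{-15 + 16 \left(-30\right)}{- \frac{42277}{42441}} = \left(-15 - 480\right) \left(- \frac{42441}{42277}\right) = \left(-495\right) \left(- \frac{42441}{42277}\right) = \frac{21008295}{42277}$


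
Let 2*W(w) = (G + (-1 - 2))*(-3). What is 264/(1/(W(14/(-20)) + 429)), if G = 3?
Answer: 113256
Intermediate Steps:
W(w) = 0 (W(w) = ((3 + (-1 - 2))*(-3))/2 = ((3 - 3)*(-3))/2 = (0*(-3))/2 = (½)*0 = 0)
264/(1/(W(14/(-20)) + 429)) = 264/(1/(0 + 429)) = 264/(1/429) = 264*429 = 113256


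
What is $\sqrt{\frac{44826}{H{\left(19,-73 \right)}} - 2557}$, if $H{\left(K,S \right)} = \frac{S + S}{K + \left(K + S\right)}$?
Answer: $\frac{\sqrt{43638962}}{73} \approx 90.493$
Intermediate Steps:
$H{\left(K,S \right)} = \frac{2 S}{S + 2 K}$
$\sqrt{\frac{44826}{H{\left(19,-73 \right)}} - 2557} = \sqrt{\frac{44826}{2 \left(-73\right) \frac{1}{-73 + 2 \cdot 19}} - 2557} = \sqrt{\frac{44826}{2 \left(-73\right) \frac{1}{-73 + 38}} - 2557} = \sqrt{\frac{44826}{2 \left(-73\right) \frac{1}{-35}} - 2557} = \sqrt{\frac{44826}{2 \left(-73\right) \left(- \frac{1}{35}\right)} - 2557} = \sqrt{\frac{44826}{\frac{146}{35}} - 2557} = \sqrt{44826 \cdot \frac{35}{146} - 2557} = \sqrt{\frac{784455}{73} - 2557} = \sqrt{\frac{597794}{73}} = \frac{\sqrt{43638962}}{73}$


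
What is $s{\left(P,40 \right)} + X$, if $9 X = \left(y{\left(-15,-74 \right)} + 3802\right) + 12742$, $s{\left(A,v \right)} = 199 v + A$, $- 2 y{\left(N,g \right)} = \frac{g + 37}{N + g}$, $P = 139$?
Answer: $\frac{15919393}{1602} \approx 9937.2$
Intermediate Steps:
$y{\left(N,g \right)} = - \frac{37 + g}{2 \left(N + g\right)}$ ($y{\left(N,g \right)} = - \frac{\left(g + 37\right) \frac{1}{N + g}}{2} = - \frac{\left(37 + g\right) \frac{1}{N + g}}{2} = - \frac{\frac{1}{N + g} \left(37 + g\right)}{2} = - \frac{37 + g}{2 \left(N + g\right)}$)
$s{\left(A,v \right)} = A + 199 v$
$X = \frac{2944795}{1602}$ ($X = \frac{\left(\frac{-37 - -74}{2 \left(-15 - 74\right)} + 3802\right) + 12742}{9} = \frac{\left(\frac{-37 + 74}{2 \left(-89\right)} + 3802\right) + 12742}{9} = \frac{\left(\frac{1}{2} \left(- \frac{1}{89}\right) 37 + 3802\right) + 12742}{9} = \frac{\left(- \frac{37}{178} + 3802\right) + 12742}{9} = \frac{\frac{676719}{178} + 12742}{9} = \frac{1}{9} \cdot \frac{2944795}{178} = \frac{2944795}{1602} \approx 1838.2$)
$s{\left(P,40 \right)} + X = \left(139 + 199 \cdot 40\right) + \frac{2944795}{1602} = \left(139 + 7960\right) + \frac{2944795}{1602} = 8099 + \frac{2944795}{1602} = \frac{15919393}{1602}$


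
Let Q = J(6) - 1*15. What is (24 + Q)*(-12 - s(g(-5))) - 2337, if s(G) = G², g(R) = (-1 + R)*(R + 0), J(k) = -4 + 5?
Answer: -11457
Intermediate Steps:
J(k) = 1
g(R) = R*(-1 + R) (g(R) = (-1 + R)*R = R*(-1 + R))
Q = -14 (Q = 1 - 1*15 = 1 - 15 = -14)
(24 + Q)*(-12 - s(g(-5))) - 2337 = (24 - 14)*(-12 - (-5*(-1 - 5))²) - 2337 = 10*(-12 - (-5*(-6))²) - 2337 = 10*(-12 - 1*30²) - 2337 = 10*(-12 - 1*900) - 2337 = 10*(-12 - 900) - 2337 = 10*(-912) - 2337 = -9120 - 2337 = -11457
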